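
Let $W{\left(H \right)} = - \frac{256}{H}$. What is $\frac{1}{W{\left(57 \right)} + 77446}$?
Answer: $\frac{57}{4414166} \approx 1.2913 \cdot 10^{-5}$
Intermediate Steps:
$\frac{1}{W{\left(57 \right)} + 77446} = \frac{1}{- \frac{256}{57} + 77446} = \frac{1}{\frac{4414166}{57}} = \frac{57}{4414166}$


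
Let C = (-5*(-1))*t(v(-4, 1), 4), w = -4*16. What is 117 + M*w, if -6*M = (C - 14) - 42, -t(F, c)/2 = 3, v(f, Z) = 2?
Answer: -2401/3 ≈ -800.33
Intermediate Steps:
w = -64
t(F, c) = -6 (t(F, c) = -2*3 = -6)
C = -30 (C = -5*(-1)*(-6) = 5*(-6) = -30)
M = 43/3 (M = -((-30 - 14) - 42)/6 = -(-44 - 42)/6 = -⅙*(-86) = 43/3 ≈ 14.333)
117 + M*w = 117 + (43/3)*(-64) = 117 - 2752/3 = -2401/3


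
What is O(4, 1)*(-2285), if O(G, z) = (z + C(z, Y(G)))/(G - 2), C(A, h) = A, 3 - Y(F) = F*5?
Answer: -2285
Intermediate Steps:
Y(F) = 3 - 5*F (Y(F) = 3 - F*5 = 3 - 5*F)
O(G, z) = 2*z/(-2 + G) (O(G, z) = (z + z)/(G - 2) = (2*z)/(-2 + G) = 2*z/(-2 + G))
O(4, 1)*(-2285) = (2*1/(-2 + 4))*(-2285) = (2*1/2)*(-2285) = (2*1*(1/2))*(-2285) = 1*(-2285) = -2285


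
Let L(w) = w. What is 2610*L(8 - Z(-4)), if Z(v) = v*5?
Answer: 73080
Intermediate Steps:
Z(v) = 5*v
2610*L(8 - Z(-4)) = 2610*(8 - 5*(-4)) = 2610*(8 - 1*(-20)) = 2610*(8 + 20) = 2610*28 = 73080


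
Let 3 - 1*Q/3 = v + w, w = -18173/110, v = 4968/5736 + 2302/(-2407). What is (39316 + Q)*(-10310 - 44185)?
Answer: -27464037244951293/12656006 ≈ -2.1700e+9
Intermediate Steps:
v = -51929/575273 (v = 4968*(1/5736) + 2302*(-1/2407) = 207/239 - 2302/2407 = -51929/575273 ≈ -0.090268)
w = -18173/110 (w = -18173*1/110 = -18173/110 ≈ -165.21)
Q = 31949965527/63280030 (Q = 9 - 3*(-51929/575273 - 18173/110) = 9 - 3*(-10460148419/63280030) = 9 + 31380445257/63280030 = 31949965527/63280030 ≈ 504.90)
(39316 + Q)*(-10310 - 44185) = (39316 + 31949965527/63280030)*(-10310 - 44185) = (2519867625007/63280030)*(-54495) = -27464037244951293/12656006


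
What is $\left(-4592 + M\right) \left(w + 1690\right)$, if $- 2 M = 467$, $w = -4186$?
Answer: $12044448$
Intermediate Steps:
$M = - \frac{467}{2}$ ($M = \left(- \frac{1}{2}\right) 467 = - \frac{467}{2} \approx -233.5$)
$\left(-4592 + M\right) \left(w + 1690\right) = \left(-4592 - \frac{467}{2}\right) \left(-4186 + 1690\right) = \left(- \frac{9651}{2}\right) \left(-2496\right) = 12044448$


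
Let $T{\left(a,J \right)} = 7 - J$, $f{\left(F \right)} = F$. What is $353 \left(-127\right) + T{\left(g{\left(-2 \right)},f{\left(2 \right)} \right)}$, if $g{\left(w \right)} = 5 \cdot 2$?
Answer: $-44826$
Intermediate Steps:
$g{\left(w \right)} = 10$
$353 \left(-127\right) + T{\left(g{\left(-2 \right)},f{\left(2 \right)} \right)} = 353 \left(-127\right) + \left(7 - 2\right) = -44831 + \left(7 - 2\right) = -44831 + 5 = -44826$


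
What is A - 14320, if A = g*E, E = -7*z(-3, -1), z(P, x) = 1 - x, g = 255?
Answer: -17890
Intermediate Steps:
E = -14 (E = -7*(1 - 1*(-1)) = -7*(1 + 1) = -7*2 = -14)
A = -3570 (A = 255*(-14) = -3570)
A - 14320 = -3570 - 14320 = -17890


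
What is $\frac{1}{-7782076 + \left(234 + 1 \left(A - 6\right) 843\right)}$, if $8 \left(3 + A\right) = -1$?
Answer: $- \frac{8}{62316275} \approx -1.2838 \cdot 10^{-7}$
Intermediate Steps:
$A = - \frac{25}{8}$ ($A = -3 + \frac{1}{8} \left(-1\right) = -3 - \frac{1}{8} = - \frac{25}{8} \approx -3.125$)
$\frac{1}{-7782076 + \left(234 + 1 \left(A - 6\right) 843\right)} = \frac{1}{-7782076 + \left(234 + 1 \left(- \frac{25}{8} - 6\right) 843\right)} = \frac{1}{-7782076 + \left(234 + 1 \left(- \frac{73}{8}\right) 843\right)} = \frac{1}{-7782076 + \left(234 - \frac{61539}{8}\right)} = \frac{1}{-7782076 - \frac{59667}{8}} = \frac{1}{- \frac{62316275}{8}} = - \frac{8}{62316275}$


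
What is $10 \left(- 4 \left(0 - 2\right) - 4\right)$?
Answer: $40$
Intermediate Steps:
$10 \left(- 4 \left(0 - 2\right) - 4\right) = 10 \left(\left(-4\right) \left(-2\right) - 4\right) = 10 \left(8 - 4\right) = 10 \cdot 4 = 40$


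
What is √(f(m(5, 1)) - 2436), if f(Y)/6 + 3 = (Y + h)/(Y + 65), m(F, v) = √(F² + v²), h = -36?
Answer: √(-159726 - 2448*√26)/√(65 + √26) ≈ 49.565*I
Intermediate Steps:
f(Y) = -18 + 6*(-36 + Y)/(65 + Y) (f(Y) = -18 + 6*((Y - 36)/(Y + 65)) = -18 + 6*((-36 + Y)/(65 + Y)) = -18 + 6*(-36 + Y)/(65 + Y))
√(f(m(5, 1)) - 2436) = √(6*(-231 - 2*√(5² + 1²))/(65 + √(5² + 1²)) - 2436) = √(6*(-231 - 2*√(25 + 1))/(65 + √(25 + 1)) - 2436) = √(6*(-231 - 2*√26)/(65 + √26) - 2436) = √(-2436 + 6*(-231 - 2*√26)/(65 + √26))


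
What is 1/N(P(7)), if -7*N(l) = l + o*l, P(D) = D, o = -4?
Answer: 1/3 ≈ 0.33333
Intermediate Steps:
N(l) = 3*l/7 (N(l) = -(l - 4*l)/7 = -(-3)*l/7 = 3*l/7)
1/N(P(7)) = 1/((3/7)*7) = 1/3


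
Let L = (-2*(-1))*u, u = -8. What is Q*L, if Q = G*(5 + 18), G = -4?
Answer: 1472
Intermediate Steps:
L = -16 (L = -2*(-1)*(-8) = 2*(-8) = -16)
Q = -92 (Q = -4*(5 + 18) = -4*23 = -92)
Q*L = -92*(-16) = 1472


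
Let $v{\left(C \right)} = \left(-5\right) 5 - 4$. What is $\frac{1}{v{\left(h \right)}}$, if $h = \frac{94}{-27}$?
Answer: $- \frac{1}{29} \approx -0.034483$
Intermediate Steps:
$h = - \frac{94}{27}$ ($h = 94 \left(- \frac{1}{27}\right) = - \frac{94}{27} \approx -3.4815$)
$v{\left(C \right)} = -29$ ($v{\left(C \right)} = -25 - 4 = -29$)
$\frac{1}{v{\left(h \right)}} = \frac{1}{-29} = - \frac{1}{29}$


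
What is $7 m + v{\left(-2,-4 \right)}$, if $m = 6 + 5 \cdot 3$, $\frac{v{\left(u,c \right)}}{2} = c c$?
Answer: $179$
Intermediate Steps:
$v{\left(u,c \right)} = 2 c^{2}$ ($v{\left(u,c \right)} = 2 c c = 2 c^{2}$)
$m = 21$ ($m = 6 + 15 = 21$)
$7 m + v{\left(-2,-4 \right)} = 7 \cdot 21 + 2 \left(-4\right)^{2} = 147 + 2 \cdot 16 = 147 + 32 = 179$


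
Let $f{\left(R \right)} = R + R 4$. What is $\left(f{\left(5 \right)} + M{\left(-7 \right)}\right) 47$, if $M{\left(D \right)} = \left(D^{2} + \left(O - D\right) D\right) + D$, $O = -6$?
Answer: $2820$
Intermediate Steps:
$f{\left(R \right)} = 5 R$ ($f{\left(R \right)} = R + 4 R = 5 R$)
$M{\left(D \right)} = D + D^{2} + D \left(-6 - D\right)$ ($M{\left(D \right)} = \left(D^{2} + \left(-6 - D\right) D\right) + D = \left(D^{2} + D \left(-6 - D\right)\right) + D = D + D^{2} + D \left(-6 - D\right)$)
$\left(f{\left(5 \right)} + M{\left(-7 \right)}\right) 47 = \left(5 \cdot 5 - -35\right) 47 = \left(25 + 35\right) 47 = 60 \cdot 47 = 2820$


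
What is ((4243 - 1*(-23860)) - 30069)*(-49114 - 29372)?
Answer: 154303476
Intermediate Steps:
((4243 - 1*(-23860)) - 30069)*(-49114 - 29372) = ((4243 + 23860) - 30069)*(-78486) = (28103 - 30069)*(-78486) = -1966*(-78486) = 154303476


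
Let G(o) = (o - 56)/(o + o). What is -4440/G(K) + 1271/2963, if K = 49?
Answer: 184181351/2963 ≈ 62160.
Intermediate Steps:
G(o) = (-56 + o)/(2*o) (G(o) = (-56 + o)/((2*o)) = (-56 + o)*(1/(2*o)) = (-56 + o)/(2*o))
-4440/G(K) + 1271/2963 = -4440*98/(-56 + 49) + 1271/2963 = -4440/((½)*(1/49)*(-7)) + 1271*(1/2963) = -4440/(-1/14) + 1271/2963 = -4440*(-14) + 1271/2963 = 62160 + 1271/2963 = 184181351/2963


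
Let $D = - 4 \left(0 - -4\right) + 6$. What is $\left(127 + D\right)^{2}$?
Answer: $13689$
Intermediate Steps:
$D = -10$ ($D = - 4 \left(0 + 4\right) + 6 = \left(-4\right) 4 + 6 = -16 + 6 = -10$)
$\left(127 + D\right)^{2} = \left(127 - 10\right)^{2} = 117^{2} = 13689$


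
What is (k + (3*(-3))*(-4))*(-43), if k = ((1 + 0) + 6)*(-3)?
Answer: -645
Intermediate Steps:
k = -21 (k = (1 + 6)*(-3) = 7*(-3) = -21)
(k + (3*(-3))*(-4))*(-43) = (-21 + (3*(-3))*(-4))*(-43) = (-21 - 9*(-4))*(-43) = (-21 + 36)*(-43) = 15*(-43) = -645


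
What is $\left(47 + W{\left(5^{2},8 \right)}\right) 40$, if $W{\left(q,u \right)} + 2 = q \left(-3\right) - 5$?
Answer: $-1400$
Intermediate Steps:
$W{\left(q,u \right)} = -7 - 3 q$ ($W{\left(q,u \right)} = -2 + \left(q \left(-3\right) - 5\right) = -2 - \left(5 + 3 q\right) = -7 - 3 q$)
$\left(47 + W{\left(5^{2},8 \right)}\right) 40 = \left(47 - \left(7 + 3 \cdot 5^{2}\right)\right) 40 = \left(47 - 82\right) 40 = \left(-35\right) 40 = -1400$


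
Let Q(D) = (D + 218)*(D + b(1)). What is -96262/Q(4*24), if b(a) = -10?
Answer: -48131/13502 ≈ -3.5647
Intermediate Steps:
Q(D) = (-10 + D)*(218 + D) (Q(D) = (D + 218)*(D - 10) = (218 + D)*(-10 + D) = (-10 + D)*(218 + D))
-96262/Q(4*24) = -96262/(-2180 + (4*24)² + 208*(4*24)) = -96262/(-2180 + 96² + 208*96) = -96262/(-2180 + 9216 + 19968) = -96262/27004 = -96262*1/27004 = -48131/13502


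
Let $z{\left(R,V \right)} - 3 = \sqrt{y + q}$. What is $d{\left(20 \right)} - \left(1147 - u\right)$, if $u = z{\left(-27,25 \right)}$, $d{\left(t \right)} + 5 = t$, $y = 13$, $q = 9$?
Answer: $-1129 + \sqrt{22} \approx -1124.3$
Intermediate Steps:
$z{\left(R,V \right)} = 3 + \sqrt{22}$ ($z{\left(R,V \right)} = 3 + \sqrt{13 + 9} = 3 + \sqrt{22}$)
$d{\left(t \right)} = -5 + t$
$u = 3 + \sqrt{22} \approx 7.6904$
$d{\left(20 \right)} - \left(1147 - u\right) = \left(-5 + 20\right) - \left(1147 - \left(3 + \sqrt{22}\right)\right) = 15 - \left(1147 - \left(3 + \sqrt{22}\right)\right) = 15 - \left(1144 - \sqrt{22}\right) = -1129 + \sqrt{22}$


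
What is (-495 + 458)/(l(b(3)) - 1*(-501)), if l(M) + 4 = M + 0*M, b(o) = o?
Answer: -37/500 ≈ -0.074000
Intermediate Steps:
l(M) = -4 + M (l(M) = -4 + (M + 0*M) = -4 + (M + 0) = -4 + M)
(-495 + 458)/(l(b(3)) - 1*(-501)) = (-495 + 458)/((-4 + 3) - 1*(-501)) = -37/(-1 + 501) = -37/500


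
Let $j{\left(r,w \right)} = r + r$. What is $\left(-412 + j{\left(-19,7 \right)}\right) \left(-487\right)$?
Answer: $219150$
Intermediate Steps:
$j{\left(r,w \right)} = 2 r$
$\left(-412 + j{\left(-19,7 \right)}\right) \left(-487\right) = \left(-412 + 2 \left(-19\right)\right) \left(-487\right) = \left(-412 - 38\right) \left(-487\right) = \left(-450\right) \left(-487\right) = 219150$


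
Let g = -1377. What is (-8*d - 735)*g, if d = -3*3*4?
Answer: 615519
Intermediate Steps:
d = -36 (d = -9*4 = -36)
(-8*d - 735)*g = (-8*(-36) - 735)*(-1377) = (288 - 735)*(-1377) = -447*(-1377) = 615519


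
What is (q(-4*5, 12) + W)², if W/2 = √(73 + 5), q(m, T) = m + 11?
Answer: 393 - 36*√78 ≈ 75.057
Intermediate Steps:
q(m, T) = 11 + m
W = 2*√78 (W = 2*√(73 + 5) = 2*√78 ≈ 17.664)
(q(-4*5, 12) + W)² = ((11 - 4*5) + 2*√78)² = ((11 - 20) + 2*√78)² = (-9 + 2*√78)²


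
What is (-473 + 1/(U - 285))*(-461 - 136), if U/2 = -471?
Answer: 115494028/409 ≈ 2.8238e+5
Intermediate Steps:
U = -942 (U = 2*(-471) = -942)
(-473 + 1/(U - 285))*(-461 - 136) = (-473 + 1/(-942 - 285))*(-461 - 136) = (-473 + 1/(-1227))*(-597) = (-473 - 1/1227)*(-597) = -580372/1227*(-597) = 115494028/409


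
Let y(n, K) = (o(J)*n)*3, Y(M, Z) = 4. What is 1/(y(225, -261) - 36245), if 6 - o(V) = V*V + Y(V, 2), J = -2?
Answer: -1/37595 ≈ -2.6599e-5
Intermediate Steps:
o(V) = 2 - V**2 (o(V) = 6 - (V*V + 4) = 6 - (V**2 + 4) = 6 - (4 + V**2) = 6 + (-4 - V**2) = 2 - V**2)
y(n, K) = -6*n (y(n, K) = ((2 - 1*(-2)**2)*n)*3 = ((2 - 1*4)*n)*3 = ((2 - 4)*n)*3 = -2*n*3 = -6*n)
1/(y(225, -261) - 36245) = 1/(-6*225 - 36245) = 1/(-1350 - 36245) = 1/(-37595) = -1/37595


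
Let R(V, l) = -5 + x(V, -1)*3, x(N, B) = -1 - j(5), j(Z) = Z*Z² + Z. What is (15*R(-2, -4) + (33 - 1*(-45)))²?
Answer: 34715664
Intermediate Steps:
j(Z) = Z + Z³ (j(Z) = Z³ + Z = Z + Z³)
x(N, B) = -131 (x(N, B) = -1 - (5 + 5³) = -1 - (5 + 125) = -1 - 1*130 = -1 - 130 = -131)
R(V, l) = -398 (R(V, l) = -5 - 131*3 = -5 - 393 = -398)
(15*R(-2, -4) + (33 - 1*(-45)))² = (15*(-398) + (33 - 1*(-45)))² = (-5970 + (33 + 45))² = (-5970 + 78)² = (-5892)² = 34715664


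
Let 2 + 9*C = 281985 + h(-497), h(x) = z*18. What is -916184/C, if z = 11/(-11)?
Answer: -8245656/281965 ≈ -29.244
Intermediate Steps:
z = -1 (z = 11*(-1/11) = -1)
h(x) = -18 (h(x) = -1*18 = -18)
C = 281965/9 (C = -2/9 + (281985 - 18)/9 = -2/9 + (⅑)*281967 = -2/9 + 93989/3 = 281965/9 ≈ 31329.)
-916184/C = -916184/281965/9 = -916184*9/281965 = -8245656/281965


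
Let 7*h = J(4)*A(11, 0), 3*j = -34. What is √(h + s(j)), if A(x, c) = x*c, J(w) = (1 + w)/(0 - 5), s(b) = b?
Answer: I*√102/3 ≈ 3.3665*I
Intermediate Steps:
j = -34/3 (j = (⅓)*(-34) = -34/3 ≈ -11.333)
J(w) = -⅕ - w/5 (J(w) = (1 + w)/(-5) = (1 + w)*(-⅕) = -⅕ - w/5)
A(x, c) = c*x
h = 0 (h = ((-⅕ - ⅕*4)*(0*11))/7 = ((-⅕ - ⅘)*0)/7 = (-1*0)/7 = (⅐)*0 = 0)
√(h + s(j)) = √(0 - 34/3) = √(-34/3) = I*√102/3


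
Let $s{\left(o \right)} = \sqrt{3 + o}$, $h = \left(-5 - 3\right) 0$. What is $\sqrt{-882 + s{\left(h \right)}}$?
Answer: $\sqrt{-882 + \sqrt{3}} \approx 29.669 i$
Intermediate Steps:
$h = 0$ ($h = \left(-8\right) 0 = 0$)
$\sqrt{-882 + s{\left(h \right)}} = \sqrt{-882 + \sqrt{3 + 0}} = \sqrt{-882 + \sqrt{3}}$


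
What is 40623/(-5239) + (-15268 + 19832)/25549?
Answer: -1013966231/133851211 ≈ -7.5753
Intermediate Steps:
40623/(-5239) + (-15268 + 19832)/25549 = 40623*(-1/5239) + 4564*(1/25549) = -40623/5239 + 4564/25549 = -1013966231/133851211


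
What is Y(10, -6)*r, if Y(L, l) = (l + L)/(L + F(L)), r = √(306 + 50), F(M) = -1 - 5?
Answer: 2*√89 ≈ 18.868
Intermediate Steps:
F(M) = -6
r = 2*√89 (r = √356 = 2*√89 ≈ 18.868)
Y(L, l) = (L + l)/(-6 + L) (Y(L, l) = (l + L)/(L - 6) = (L + l)/(-6 + L))
Y(10, -6)*r = ((10 - 6)/(-6 + 10))*(2*√89) = (4/4)*(2*√89) = ((¼)*4)*(2*√89) = 1*(2*√89) = 2*√89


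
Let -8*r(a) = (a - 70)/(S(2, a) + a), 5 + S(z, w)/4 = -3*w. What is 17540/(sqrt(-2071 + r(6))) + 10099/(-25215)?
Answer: -10099/25215 - 17540*I*sqrt(3829451)/89057 ≈ -0.40052 - 385.42*I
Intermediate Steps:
S(z, w) = -20 - 12*w (S(z, w) = -20 + 4*(-3*w) = -20 - 12*w)
r(a) = -(-70 + a)/(8*(-20 - 11*a)) (r(a) = -(a - 70)/(8*((-20 - 12*a) + a)) = -(-70 + a)/(8*(-20 - 11*a)))
17540/(sqrt(-2071 + r(6))) + 10099/(-25215) = 17540/(sqrt(-2071 + (-70 + 6)/(8*(20 + 11*6)))) + 10099/(-25215) = 17540/(sqrt(-2071 + (1/8)*(-64)/(20 + 66))) + 10099*(-1/25215) = 17540/(sqrt(-2071 + (1/8)*(-64)/86)) - 10099/25215 = 17540/(sqrt(-2071 + (1/8)*(1/86)*(-64))) - 10099/25215 = 17540/(sqrt(-2071 - 4/43)) - 10099/25215 = 17540/(sqrt(-89057/43)) - 10099/25215 = 17540/((I*sqrt(3829451)/43)) - 10099/25215 = 17540*(-I*sqrt(3829451)/89057) - 10099/25215 = -17540*I*sqrt(3829451)/89057 - 10099/25215 = -10099/25215 - 17540*I*sqrt(3829451)/89057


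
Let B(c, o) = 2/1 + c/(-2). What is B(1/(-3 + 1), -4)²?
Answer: 81/16 ≈ 5.0625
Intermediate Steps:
B(c, o) = 2 - c/2 (B(c, o) = 2*1 + c*(-½) = 2 - c/2)
B(1/(-3 + 1), -4)² = (2 - 1/(2*(-3 + 1)))² = (2 - ½/(-2))² = (2 - ½*(-½))² = (2 + ¼)² = (9/4)² = 81/16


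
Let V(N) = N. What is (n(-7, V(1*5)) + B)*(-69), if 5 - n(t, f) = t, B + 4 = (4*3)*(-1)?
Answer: 276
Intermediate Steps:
B = -16 (B = -4 + (4*3)*(-1) = -4 + 12*(-1) = -4 - 12 = -16)
n(t, f) = 5 - t
(n(-7, V(1*5)) + B)*(-69) = ((5 - 1*(-7)) - 16)*(-69) = ((5 + 7) - 16)*(-69) = (12 - 16)*(-69) = -4*(-69) = 276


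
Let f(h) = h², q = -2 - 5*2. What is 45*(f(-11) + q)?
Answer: 4905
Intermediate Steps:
q = -12 (q = -2 - 10 = -12)
45*(f(-11) + q) = 45*((-11)² - 12) = 45*(121 - 12) = 45*109 = 4905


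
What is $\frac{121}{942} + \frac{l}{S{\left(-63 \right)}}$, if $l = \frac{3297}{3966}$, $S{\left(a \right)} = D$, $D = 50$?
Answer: $\frac{4516679}{31133100} \approx 0.14508$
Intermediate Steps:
$S{\left(a \right)} = 50$
$l = \frac{1099}{1322}$ ($l = 3297 \cdot \frac{1}{3966} = \frac{1099}{1322} \approx 0.83132$)
$\frac{121}{942} + \frac{l}{S{\left(-63 \right)}} = \frac{121}{942} + \frac{1099}{1322 \cdot 50} = 121 \cdot \frac{1}{942} + \frac{1099}{1322} \cdot \frac{1}{50} = \frac{121}{942} + \frac{1099}{66100} = \frac{4516679}{31133100}$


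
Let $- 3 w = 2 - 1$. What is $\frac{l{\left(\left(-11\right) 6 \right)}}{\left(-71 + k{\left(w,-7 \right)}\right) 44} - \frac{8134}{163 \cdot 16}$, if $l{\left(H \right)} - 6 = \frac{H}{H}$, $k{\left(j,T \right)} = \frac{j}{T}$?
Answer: $- \frac{16676513}{5343140} \approx -3.1211$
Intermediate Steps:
$w = - \frac{1}{3}$ ($w = - \frac{2 - 1}{3} = \left(- \frac{1}{3}\right) 1 = - \frac{1}{3} \approx -0.33333$)
$l{\left(H \right)} = 7$ ($l{\left(H \right)} = 6 + \frac{H}{H} = 6 + 1 = 7$)
$\frac{l{\left(\left(-11\right) 6 \right)}}{\left(-71 + k{\left(w,-7 \right)}\right) 44} - \frac{8134}{163 \cdot 16} = \frac{7}{\left(-71 - \frac{1}{3 \left(-7\right)}\right) 44} - \frac{8134}{163 \cdot 16} = \frac{7}{\left(-71 - - \frac{1}{21}\right) 44} - \frac{8134}{2608} = \frac{7}{\left(-71 + \frac{1}{21}\right) 44} - \frac{4067}{1304} = \frac{7}{\left(- \frac{1490}{21}\right) 44} - \frac{4067}{1304} = \frac{7}{- \frac{65560}{21}} - \frac{4067}{1304} = 7 \left(- \frac{21}{65560}\right) - \frac{4067}{1304} = - \frac{147}{65560} - \frac{4067}{1304} = - \frac{16676513}{5343140}$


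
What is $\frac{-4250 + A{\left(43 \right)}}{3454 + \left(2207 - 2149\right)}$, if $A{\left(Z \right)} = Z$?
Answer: $- \frac{4207}{3512} \approx -1.1979$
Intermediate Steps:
$\frac{-4250 + A{\left(43 \right)}}{3454 + \left(2207 - 2149\right)} = \frac{-4250 + 43}{3454 + \left(2207 - 2149\right)} = - \frac{4207}{3454 + 58} = - \frac{4207}{3512}$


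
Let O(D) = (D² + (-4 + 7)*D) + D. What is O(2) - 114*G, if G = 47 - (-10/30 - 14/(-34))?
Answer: -90730/17 ≈ -5337.1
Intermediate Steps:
O(D) = D² + 4*D (O(D) = (D² + 3*D) + D = D² + 4*D)
G = 2393/51 (G = 47 - (-10*1/30 - 14*(-1/34)) = 47 - (-⅓ + 7/17) = 47 - 1*4/51 = 47 - 4/51 = 2393/51 ≈ 46.922)
O(2) - 114*G = 2*(4 + 2) - 114*2393/51 = 2*6 - 90934/17 = 12 - 90934/17 = -90730/17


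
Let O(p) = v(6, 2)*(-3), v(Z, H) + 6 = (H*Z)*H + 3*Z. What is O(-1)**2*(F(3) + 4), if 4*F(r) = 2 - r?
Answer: 43740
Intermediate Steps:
F(r) = 1/2 - r/4 (F(r) = (2 - r)/4 = 1/2 - r/4)
v(Z, H) = -6 + 3*Z + Z*H**2 (v(Z, H) = -6 + ((H*Z)*H + 3*Z) = -6 + (Z*H**2 + 3*Z) = -6 + (3*Z + Z*H**2) = -6 + 3*Z + Z*H**2)
O(p) = -108 (O(p) = (-6 + 3*6 + 6*2**2)*(-3) = (-6 + 18 + 6*4)*(-3) = (-6 + 18 + 24)*(-3) = 36*(-3) = -108)
O(-1)**2*(F(3) + 4) = (-108)**2*((1/2 - 1/4*3) + 4) = 11664*((1/2 - 3/4) + 4) = 11664*(-1/4 + 4) = 11664*(15/4) = 43740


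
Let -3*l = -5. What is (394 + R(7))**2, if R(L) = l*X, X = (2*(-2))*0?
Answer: 155236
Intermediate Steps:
l = 5/3 (l = -1/3*(-5) = 5/3 ≈ 1.6667)
X = 0 (X = -4*0 = 0)
R(L) = 0 (R(L) = (5/3)*0 = 0)
(394 + R(7))**2 = (394 + 0)**2 = 394**2 = 155236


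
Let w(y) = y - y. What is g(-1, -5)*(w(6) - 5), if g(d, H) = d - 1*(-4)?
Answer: -15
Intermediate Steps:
w(y) = 0
g(d, H) = 4 + d (g(d, H) = d + 4 = 4 + d)
g(-1, -5)*(w(6) - 5) = (4 - 1)*(0 - 5) = 3*(-5) = -15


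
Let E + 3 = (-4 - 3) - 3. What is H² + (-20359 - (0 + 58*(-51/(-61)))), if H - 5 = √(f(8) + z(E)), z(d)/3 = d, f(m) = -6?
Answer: -1246077/61 + 30*I*√5 ≈ -20428.0 + 67.082*I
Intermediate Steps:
E = -13 (E = -3 + ((-4 - 3) - 3) = -3 + (-7 - 3) = -3 - 10 = -13)
z(d) = 3*d
H = 5 + 3*I*√5 (H = 5 + √(-6 + 3*(-13)) = 5 + √(-6 - 39) = 5 + √(-45) = 5 + 3*I*√5 ≈ 5.0 + 6.7082*I)
H² + (-20359 - (0 + 58*(-51/(-61)))) = (5 + 3*I*√5)² + (-20359 - (0 + 58*(-51/(-61)))) = (5 + 3*I*√5)² + (-20359 - (0 + 58*(-51*(-1/61)))) = (5 + 3*I*√5)² + (-20359 - (0 + 58*(51/61))) = (5 + 3*I*√5)² + (-20359 - (0 + 2958/61)) = (5 + 3*I*√5)² + (-20359 - 1*2958/61) = (5 + 3*I*√5)² + (-20359 - 2958/61) = (5 + 3*I*√5)² - 1244857/61 = -1244857/61 + (5 + 3*I*√5)²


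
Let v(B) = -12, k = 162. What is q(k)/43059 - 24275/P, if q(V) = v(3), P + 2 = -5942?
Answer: 348395299/85314232 ≈ 4.0837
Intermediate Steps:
P = -5944 (P = -2 - 5942 = -5944)
q(V) = -12
q(k)/43059 - 24275/P = -12/43059 - 24275/(-5944) = -12*1/43059 - 24275*(-1/5944) = -4/14353 + 24275/5944 = 348395299/85314232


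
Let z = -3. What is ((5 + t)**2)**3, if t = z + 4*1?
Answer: 46656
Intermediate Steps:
t = 1 (t = -3 + 4*1 = -3 + 4 = 1)
((5 + t)**2)**3 = ((5 + 1)**2)**3 = (6**2)**3 = 36**3 = 46656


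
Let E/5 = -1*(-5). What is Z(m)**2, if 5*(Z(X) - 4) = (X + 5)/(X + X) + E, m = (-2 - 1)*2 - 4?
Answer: 32761/400 ≈ 81.902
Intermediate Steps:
E = 25 (E = 5*(-1*(-5)) = 5*5 = 25)
m = -10 (m = -3*2 - 4 = -6 - 4 = -10)
Z(X) = 9 + (5 + X)/(10*X) (Z(X) = 4 + ((X + 5)/(X + X) + 25)/5 = 4 + ((5 + X)/((2*X)) + 25)/5 = 4 + ((5 + X)*(1/(2*X)) + 25)/5 = 4 + ((5 + X)/(2*X) + 25)/5 = 4 + (25 + (5 + X)/(2*X))/5 = 4 + (5 + (5 + X)/(10*X)) = 9 + (5 + X)/(10*X))
Z(m)**2 = ((1/10)*(5 + 91*(-10))/(-10))**2 = ((1/10)*(-1/10)*(5 - 910))**2 = ((1/10)*(-1/10)*(-905))**2 = (181/20)**2 = 32761/400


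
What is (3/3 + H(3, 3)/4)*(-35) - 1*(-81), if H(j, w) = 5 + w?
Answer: -24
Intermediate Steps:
(3/3 + H(3, 3)/4)*(-35) - 1*(-81) = (3/3 + (5 + 3)/4)*(-35) - 1*(-81) = (3*(1/3) + 8*(1/4))*(-35) + 81 = (1 + 2)*(-35) + 81 = 3*(-35) + 81 = -105 + 81 = -24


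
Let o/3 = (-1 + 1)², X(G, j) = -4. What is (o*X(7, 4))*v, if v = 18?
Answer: 0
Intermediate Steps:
o = 0 (o = 3*(-1 + 1)² = 3*0² = 3*0 = 0)
(o*X(7, 4))*v = (0*(-4))*18 = 0*18 = 0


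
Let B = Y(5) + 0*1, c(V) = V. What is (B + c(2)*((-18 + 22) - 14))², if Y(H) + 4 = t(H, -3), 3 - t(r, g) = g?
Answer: 324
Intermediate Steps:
t(r, g) = 3 - g
Y(H) = 2 (Y(H) = -4 + (3 - 1*(-3)) = -4 + (3 + 3) = -4 + 6 = 2)
B = 2 (B = 2 + 0*1 = 2 + 0 = 2)
(B + c(2)*((-18 + 22) - 14))² = (2 + 2*((-18 + 22) - 14))² = (2 + 2*(4 - 14))² = (2 + 2*(-10))² = (2 - 20)² = (-18)² = 324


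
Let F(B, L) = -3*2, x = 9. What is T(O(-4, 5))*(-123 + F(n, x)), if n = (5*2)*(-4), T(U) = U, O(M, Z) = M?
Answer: 516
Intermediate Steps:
n = -40 (n = 10*(-4) = -40)
F(B, L) = -6
T(O(-4, 5))*(-123 + F(n, x)) = -4*(-123 - 6) = -4*(-129) = 516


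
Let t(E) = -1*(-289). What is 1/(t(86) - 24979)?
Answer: -1/24690 ≈ -4.0502e-5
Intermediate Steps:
t(E) = 289
1/(t(86) - 24979) = 1/(289 - 24979) = 1/(-24690) = -1/24690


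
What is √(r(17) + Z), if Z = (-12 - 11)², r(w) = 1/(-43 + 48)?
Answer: 21*√30/5 ≈ 23.004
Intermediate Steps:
r(w) = ⅕ (r(w) = 1/5 = ⅕)
Z = 529 (Z = (-23)² = 529)
√(r(17) + Z) = √(⅕ + 529) = √(2646/5) = 21*√30/5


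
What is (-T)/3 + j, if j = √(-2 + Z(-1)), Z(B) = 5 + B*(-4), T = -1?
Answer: ⅓ + √7 ≈ 2.9791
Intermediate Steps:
Z(B) = 5 - 4*B
j = √7 (j = √(-2 + (5 - 4*(-1))) = √(-2 + (5 + 4)) = √(-2 + 9) = √7 ≈ 2.6458)
(-T)/3 + j = (-1*(-1))/3 + √7 = (⅓)*1 + √7 = ⅓ + √7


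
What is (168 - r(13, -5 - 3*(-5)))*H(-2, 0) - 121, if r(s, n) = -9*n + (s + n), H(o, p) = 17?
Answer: 3874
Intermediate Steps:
r(s, n) = s - 8*n (r(s, n) = -9*n + (n + s) = s - 8*n)
(168 - r(13, -5 - 3*(-5)))*H(-2, 0) - 121 = (168 - (13 - 8*(-5 - 3*(-5))))*17 - 121 = (168 - (13 - 8*(-5 + 15)))*17 - 121 = (168 - (13 - 8*10))*17 - 121 = (168 - (13 - 80))*17 - 121 = (168 - 1*(-67))*17 - 121 = (168 + 67)*17 - 121 = 235*17 - 121 = 3995 - 121 = 3874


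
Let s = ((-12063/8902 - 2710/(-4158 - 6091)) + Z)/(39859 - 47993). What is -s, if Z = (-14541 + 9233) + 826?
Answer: -58431705929/106016926876 ≈ -0.55115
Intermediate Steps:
Z = -4482 (Z = -5308 + 826 = -4482)
s = 58431705929/106016926876 (s = ((-12063/8902 - 2710/(-4158 - 6091)) - 4482)/(39859 - 47993) = ((-12063*1/8902 - 2710/(-10249)) - 4482)/(-8134) = ((-12063/8902 - 2710*(-1/10249)) - 4482)*(-1/8134) = ((-12063/8902 + 2710/10249) - 4482)*(-1/8134) = (-99509267/91236598 - 4482)*(-1/8134) = -409021941503/91236598*(-1/8134) = 58431705929/106016926876 ≈ 0.55115)
-s = -1*58431705929/106016926876 = -58431705929/106016926876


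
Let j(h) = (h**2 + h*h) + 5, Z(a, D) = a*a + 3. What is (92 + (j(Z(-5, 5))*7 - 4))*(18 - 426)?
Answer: -4528392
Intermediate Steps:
Z(a, D) = 3 + a**2 (Z(a, D) = a**2 + 3 = 3 + a**2)
j(h) = 5 + 2*h**2 (j(h) = (h**2 + h**2) + 5 = 2*h**2 + 5 = 5 + 2*h**2)
(92 + (j(Z(-5, 5))*7 - 4))*(18 - 426) = (92 + ((5 + 2*(3 + (-5)**2)**2)*7 - 4))*(18 - 426) = (92 + ((5 + 2*(3 + 25)**2)*7 - 4))*(-408) = (92 + ((5 + 2*28**2)*7 - 4))*(-408) = (92 + ((5 + 2*784)*7 - 4))*(-408) = (92 + ((5 + 1568)*7 - 4))*(-408) = (92 + (1573*7 - 4))*(-408) = (92 + (11011 - 4))*(-408) = (92 + 11007)*(-408) = 11099*(-408) = -4528392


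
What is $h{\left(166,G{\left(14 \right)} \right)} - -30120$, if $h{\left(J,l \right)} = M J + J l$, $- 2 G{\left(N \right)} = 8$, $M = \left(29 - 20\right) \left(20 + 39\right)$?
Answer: $117602$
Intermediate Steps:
$M = 531$ ($M = 9 \cdot 59 = 531$)
$G{\left(N \right)} = -4$ ($G{\left(N \right)} = \left(- \frac{1}{2}\right) 8 = -4$)
$h{\left(J,l \right)} = 531 J + J l$
$h{\left(166,G{\left(14 \right)} \right)} - -30120 = 166 \left(531 - 4\right) - -30120 = 166 \cdot 527 + 30120 = 87482 + 30120 = 117602$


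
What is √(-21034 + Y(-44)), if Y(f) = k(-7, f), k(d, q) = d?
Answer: I*√21041 ≈ 145.06*I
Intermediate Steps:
Y(f) = -7
√(-21034 + Y(-44)) = √(-21034 - 7) = √(-21041) = I*√21041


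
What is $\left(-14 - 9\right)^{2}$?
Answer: $529$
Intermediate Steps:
$\left(-14 - 9\right)^{2} = \left(-23\right)^{2} = 529$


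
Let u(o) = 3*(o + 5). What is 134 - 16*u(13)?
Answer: -730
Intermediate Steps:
u(o) = 15 + 3*o (u(o) = 3*(5 + o) = 15 + 3*o)
134 - 16*u(13) = 134 - 16*(15 + 3*13) = 134 - 16*(15 + 39) = 134 - 16*54 = 134 - 864 = -730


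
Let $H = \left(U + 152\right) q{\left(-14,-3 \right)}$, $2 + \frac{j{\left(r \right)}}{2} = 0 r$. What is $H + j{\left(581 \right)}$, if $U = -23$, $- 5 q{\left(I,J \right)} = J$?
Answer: $\frac{367}{5} \approx 73.4$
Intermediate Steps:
$q{\left(I,J \right)} = - \frac{J}{5}$
$j{\left(r \right)} = -4$ ($j{\left(r \right)} = -4 + 2 \cdot 0 r = -4 + 2 \cdot 0 = -4 + 0 = -4$)
$H = \frac{387}{5}$ ($H = \left(-23 + 152\right) \left(\left(- \frac{1}{5}\right) \left(-3\right)\right) = 129 \cdot \frac{3}{5} = \frac{387}{5} \approx 77.4$)
$H + j{\left(581 \right)} = \frac{387}{5} - 4 = \frac{367}{5}$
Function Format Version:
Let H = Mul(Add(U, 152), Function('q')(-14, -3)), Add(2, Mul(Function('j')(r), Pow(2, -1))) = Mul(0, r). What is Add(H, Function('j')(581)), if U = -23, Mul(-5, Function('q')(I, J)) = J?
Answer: Rational(367, 5) ≈ 73.400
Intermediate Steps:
Function('q')(I, J) = Mul(Rational(-1, 5), J)
Function('j')(r) = -4 (Function('j')(r) = Add(-4, Mul(2, Mul(0, r))) = Add(-4, Mul(2, 0)) = Add(-4, 0) = -4)
H = Rational(387, 5) (H = Mul(Add(-23, 152), Mul(Rational(-1, 5), -3)) = Mul(129, Rational(3, 5)) = Rational(387, 5) ≈ 77.400)
Add(H, Function('j')(581)) = Add(Rational(387, 5), -4) = Rational(367, 5)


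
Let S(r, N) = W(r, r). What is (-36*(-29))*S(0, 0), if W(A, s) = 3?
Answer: 3132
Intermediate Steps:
S(r, N) = 3
(-36*(-29))*S(0, 0) = -36*(-29)*3 = 1044*3 = 3132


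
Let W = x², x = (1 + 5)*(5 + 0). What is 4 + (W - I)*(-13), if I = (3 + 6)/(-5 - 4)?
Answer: -11709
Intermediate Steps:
x = 30 (x = 6*5 = 30)
I = -1 (I = 9/(-9) = 9*(-⅑) = -1)
W = 900 (W = 30² = 900)
4 + (W - I)*(-13) = 4 + (900 - 1*(-1))*(-13) = 4 + (900 + 1)*(-13) = 4 + 901*(-13) = 4 - 11713 = -11709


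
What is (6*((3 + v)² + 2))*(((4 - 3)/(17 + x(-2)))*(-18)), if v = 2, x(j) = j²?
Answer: -972/7 ≈ -138.86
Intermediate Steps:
(6*((3 + v)² + 2))*(((4 - 3)/(17 + x(-2)))*(-18)) = (6*((3 + 2)² + 2))*(((4 - 3)/(17 + (-2)²))*(-18)) = (6*(5² + 2))*((1/(17 + 4))*(-18)) = (6*(25 + 2))*((1/21)*(-18)) = (6*27)*((1*(1/21))*(-18)) = 162*((1/21)*(-18)) = 162*(-6/7) = -972/7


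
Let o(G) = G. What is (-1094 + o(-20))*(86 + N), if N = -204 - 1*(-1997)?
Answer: -2093206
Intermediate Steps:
N = 1793 (N = -204 + 1997 = 1793)
(-1094 + o(-20))*(86 + N) = (-1094 - 20)*(86 + 1793) = -1114*1879 = -2093206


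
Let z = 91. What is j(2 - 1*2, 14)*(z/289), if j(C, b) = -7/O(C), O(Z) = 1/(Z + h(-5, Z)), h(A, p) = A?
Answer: 3185/289 ≈ 11.021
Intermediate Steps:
O(Z) = 1/(-5 + Z) (O(Z) = 1/(Z - 5) = 1/(-5 + Z))
j(C, b) = 35 - 7*C (j(C, b) = -(-35 + 7*C) = -7*(-5 + C) = 35 - 7*C)
j(2 - 1*2, 14)*(z/289) = (35 - 7*(2 - 1*2))*(91/289) = (35 - 7*(2 - 2))*(91*(1/289)) = (35 - 7*0)*(91/289) = (35 + 0)*(91/289) = 35*(91/289) = 3185/289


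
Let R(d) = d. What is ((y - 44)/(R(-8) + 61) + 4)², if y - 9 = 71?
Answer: 61504/2809 ≈ 21.895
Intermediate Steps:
y = 80 (y = 9 + 71 = 80)
((y - 44)/(R(-8) + 61) + 4)² = ((80 - 44)/(-8 + 61) + 4)² = (36/53 + 4)² = (248/53)² = 61504/2809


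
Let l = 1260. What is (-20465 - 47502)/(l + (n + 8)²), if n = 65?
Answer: -67967/6589 ≈ -10.315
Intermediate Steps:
(-20465 - 47502)/(l + (n + 8)²) = (-20465 - 47502)/(1260 + (65 + 8)²) = -67967/(1260 + 73²) = -67967/(1260 + 5329) = -67967/6589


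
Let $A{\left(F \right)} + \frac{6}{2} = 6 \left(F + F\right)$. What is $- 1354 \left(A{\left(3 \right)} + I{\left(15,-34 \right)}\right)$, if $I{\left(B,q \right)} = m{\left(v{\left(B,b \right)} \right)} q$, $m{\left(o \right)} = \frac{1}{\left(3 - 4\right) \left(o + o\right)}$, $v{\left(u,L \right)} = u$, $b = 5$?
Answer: $- \frac{693248}{15} \approx -46217.0$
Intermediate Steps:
$m{\left(o \right)} = - \frac{1}{2 o}$ ($m{\left(o \right)} = \frac{1}{\left(-1\right) 2 o} = \frac{1}{\left(-2\right) o} = - \frac{1}{2 o}$)
$A{\left(F \right)} = -3 + 12 F$ ($A{\left(F \right)} = -3 + 6 \left(F + F\right) = -3 + 6 \cdot 2 F = -3 + 12 F$)
$I{\left(B,q \right)} = - \frac{q}{2 B}$ ($I{\left(B,q \right)} = - \frac{1}{2 B} q = - \frac{q}{2 B}$)
$- 1354 \left(A{\left(3 \right)} + I{\left(15,-34 \right)}\right) = - 1354 \left(\left(-3 + 12 \cdot 3\right) - - \frac{17}{15}\right) = - 1354 \left(\left(-3 + 36\right) - \left(-17\right) \frac{1}{15}\right) = - 1354 \left(33 + \frac{17}{15}\right) = \left(-1354\right) \frac{512}{15} = - \frac{693248}{15}$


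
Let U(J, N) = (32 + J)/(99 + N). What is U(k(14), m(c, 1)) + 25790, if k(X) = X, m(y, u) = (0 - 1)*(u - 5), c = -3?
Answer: 2656416/103 ≈ 25790.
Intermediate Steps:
m(y, u) = 5 - u (m(y, u) = -(-5 + u) = 5 - u)
U(J, N) = (32 + J)/(99 + N)
U(k(14), m(c, 1)) + 25790 = (32 + 14)/(99 + (5 - 1*1)) + 25790 = 46/(99 + (5 - 1)) + 25790 = 46/(99 + 4) + 25790 = 46/103 + 25790 = 2656416/103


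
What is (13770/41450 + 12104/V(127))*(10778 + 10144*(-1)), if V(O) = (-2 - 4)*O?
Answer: -15571612502/1579245 ≈ -9860.2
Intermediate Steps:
V(O) = -6*O
(13770/41450 + 12104/V(127))*(10778 + 10144*(-1)) = (13770/41450 + 12104/((-6*127)))*(10778 + 10144*(-1)) = (13770*(1/41450) + 12104/(-762))*(10778 - 10144) = (1377/4145 + 12104*(-1/762))*634 = (1377/4145 - 6052/381)*634 = -24560903/1579245*634 = -15571612502/1579245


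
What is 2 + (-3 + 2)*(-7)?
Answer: 9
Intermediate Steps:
2 + (-3 + 2)*(-7) = 2 - 1*(-7) = 2 + 7 = 9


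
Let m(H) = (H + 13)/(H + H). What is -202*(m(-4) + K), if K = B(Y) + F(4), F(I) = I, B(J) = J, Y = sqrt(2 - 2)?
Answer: -2323/4 ≈ -580.75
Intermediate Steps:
Y = 0 (Y = sqrt(0) = 0)
m(H) = (13 + H)/(2*H) (m(H) = (13 + H)/((2*H)) = (13 + H)*(1/(2*H)) = (13 + H)/(2*H))
K = 4 (K = 0 + 4 = 4)
-202*(m(-4) + K) = -202*((1/2)*(13 - 4)/(-4) + 4) = -202*((1/2)*(-1/4)*9 + 4) = -202*(-9/8 + 4) = -202*23/8 = -2323/4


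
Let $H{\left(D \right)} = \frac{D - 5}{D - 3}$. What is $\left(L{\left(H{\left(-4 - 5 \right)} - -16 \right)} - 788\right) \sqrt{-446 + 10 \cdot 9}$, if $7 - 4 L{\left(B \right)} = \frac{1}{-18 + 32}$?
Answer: $- \frac{44031 i \sqrt{89}}{28} \approx - 14835.0 i$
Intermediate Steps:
$H{\left(D \right)} = \frac{-5 + D}{-3 + D}$
$L{\left(B \right)} = \frac{97}{56}$ ($L{\left(B \right)} = \frac{7}{4} - \frac{1}{4 \left(-18 + 32\right)} = \frac{7}{4} - \frac{1}{4 \cdot 14} = \frac{7}{4} - \frac{1}{56} = \frac{97}{56}$)
$\left(L{\left(H{\left(-4 - 5 \right)} - -16 \right)} - 788\right) \sqrt{-446 + 10 \cdot 9} = \left(\frac{97}{56} - 788\right) \sqrt{-446 + 10 \cdot 9} = - \frac{44031 \sqrt{-446 + 90}}{56} = - \frac{44031 \sqrt{-356}}{56} = - \frac{44031 \cdot 2 i \sqrt{89}}{56} = - \frac{44031 i \sqrt{89}}{28}$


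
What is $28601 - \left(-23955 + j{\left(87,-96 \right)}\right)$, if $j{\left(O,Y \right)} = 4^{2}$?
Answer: $52540$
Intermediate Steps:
$j{\left(O,Y \right)} = 16$
$28601 - \left(-23955 + j{\left(87,-96 \right)}\right) = 28601 - \left(-23955 + 16\right) = 28601 - -23939 = 28601 + 23939 = 52540$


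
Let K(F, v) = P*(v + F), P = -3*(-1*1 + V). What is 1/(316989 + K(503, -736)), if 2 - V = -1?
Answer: 1/318387 ≈ 3.1408e-6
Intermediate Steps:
V = 3 (V = 2 - 1*(-1) = 2 + 1 = 3)
P = -6 (P = -3*(-1*1 + 3) = -3*(-1 + 3) = -3*2 = -6)
K(F, v) = -6*F - 6*v (K(F, v) = -6*(v + F) = -6*(F + v) = -6*F - 6*v)
1/(316989 + K(503, -736)) = 1/(316989 + (-6*503 - 6*(-736))) = 1/(316989 + (-3018 + 4416)) = 1/(316989 + 1398) = 1/318387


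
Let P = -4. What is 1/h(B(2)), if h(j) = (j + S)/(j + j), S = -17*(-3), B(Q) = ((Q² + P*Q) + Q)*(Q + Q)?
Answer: -16/43 ≈ -0.37209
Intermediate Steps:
B(Q) = 2*Q*(Q² - 3*Q) (B(Q) = ((Q² - 4*Q) + Q)*(Q + Q) = (Q² - 3*Q)*(2*Q) = 2*Q*(Q² - 3*Q))
S = 51
h(j) = (51 + j)/(2*j) (h(j) = (j + 51)/(j + j) = (51 + j)/((2*j)) = (51 + j)*(1/(2*j)) = (51 + j)/(2*j))
1/h(B(2)) = 1/((51 + 2*2²*(-3 + 2))/(2*((2*2²*(-3 + 2))))) = 1/((51 + 2*4*(-1))/(2*((2*4*(-1))))) = 1/((½)*(51 - 8)/(-8)) = 1/((½)*(-⅛)*43) = 1/(-43/16) = -16/43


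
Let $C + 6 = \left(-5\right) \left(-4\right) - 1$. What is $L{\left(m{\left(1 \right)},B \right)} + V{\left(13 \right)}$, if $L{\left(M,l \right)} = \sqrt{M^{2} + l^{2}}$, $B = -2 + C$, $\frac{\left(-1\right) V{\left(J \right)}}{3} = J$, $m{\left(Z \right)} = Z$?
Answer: $-39 + \sqrt{122} \approx -27.955$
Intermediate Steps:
$C = 13$ ($C = -6 - -19 = -6 + \left(20 - 1\right) = -6 + 19 = 13$)
$V{\left(J \right)} = - 3 J$
$B = 11$ ($B = -2 + 13 = 11$)
$L{\left(m{\left(1 \right)},B \right)} + V{\left(13 \right)} = \sqrt{1^{2} + 11^{2}} - 39 = \sqrt{1 + 121} - 39 = \sqrt{122} - 39 = -39 + \sqrt{122}$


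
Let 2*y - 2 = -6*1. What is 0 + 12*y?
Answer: -24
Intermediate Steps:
y = -2 (y = 1 + (-6*1)/2 = 1 + (1/2)*(-6) = 1 - 3 = -2)
0 + 12*y = 0 + 12*(-2) = 0 - 24 = -24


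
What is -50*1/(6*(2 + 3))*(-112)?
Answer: 560/3 ≈ 186.67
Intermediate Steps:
-50*1/(6*(2 + 3))*(-112) = -50/(6*5)*(-112) = -50/30*(-112) = -50*1/30*(-112) = -5/3*(-112) = 560/3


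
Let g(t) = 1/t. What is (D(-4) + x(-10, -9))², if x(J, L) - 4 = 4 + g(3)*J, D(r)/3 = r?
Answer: 484/9 ≈ 53.778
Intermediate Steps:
D(r) = 3*r
x(J, L) = 8 + J/3 (x(J, L) = 4 + (4 + J/3) = 8 + J/3)
(D(-4) + x(-10, -9))² = (3*(-4) + (8 + (⅓)*(-10)))² = (-12 + (8 - 10/3))² = (-12 + 14/3)² = (-22/3)² = 484/9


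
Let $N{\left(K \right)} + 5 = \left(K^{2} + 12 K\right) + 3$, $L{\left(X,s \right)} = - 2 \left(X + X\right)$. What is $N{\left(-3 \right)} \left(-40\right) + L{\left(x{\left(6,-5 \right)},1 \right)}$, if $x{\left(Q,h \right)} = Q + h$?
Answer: $1156$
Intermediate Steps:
$L{\left(X,s \right)} = - 4 X$ ($L{\left(X,s \right)} = - 2 \cdot 2 X = - 4 X$)
$N{\left(K \right)} = -2 + K^{2} + 12 K$ ($N{\left(K \right)} = -5 + \left(\left(K^{2} + 12 K\right) + 3\right) = -5 + \left(3 + K^{2} + 12 K\right) = -2 + K^{2} + 12 K$)
$N{\left(-3 \right)} \left(-40\right) + L{\left(x{\left(6,-5 \right)},1 \right)} = \left(-2 + \left(-3\right)^{2} + 12 \left(-3\right)\right) \left(-40\right) - 4 \left(6 - 5\right) = \left(-2 + 9 - 36\right) \left(-40\right) - 4 = \left(-29\right) \left(-40\right) - 4 = 1160 - 4 = 1156$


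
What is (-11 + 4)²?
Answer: 49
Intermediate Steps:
(-11 + 4)² = (-7)² = 49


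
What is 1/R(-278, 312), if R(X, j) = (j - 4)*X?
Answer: -1/85624 ≈ -1.1679e-5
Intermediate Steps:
R(X, j) = X*(-4 + j) (R(X, j) = (-4 + j)*X = X*(-4 + j))
1/R(-278, 312) = 1/(-278*(-4 + 312)) = 1/(-278*308) = 1/(-85624) = -1/85624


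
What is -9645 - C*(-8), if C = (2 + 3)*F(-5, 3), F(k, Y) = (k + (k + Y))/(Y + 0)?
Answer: -29215/3 ≈ -9738.3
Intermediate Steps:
F(k, Y) = (Y + 2*k)/Y (F(k, Y) = (k + (Y + k))/Y = (Y + 2*k)/Y)
C = -35/3 (C = (2 + 3)*((3 + 2*(-5))/3) = 5*((3 - 10)/3) = 5*((⅓)*(-7)) = 5*(-7/3) = -35/3 ≈ -11.667)
-9645 - C*(-8) = -9645 - (-35)*(-8)/3 = -9645 - 1*280/3 = -9645 - 280/3 = -29215/3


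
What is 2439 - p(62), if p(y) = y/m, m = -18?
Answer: 21982/9 ≈ 2442.4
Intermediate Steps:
p(y) = -y/18 (p(y) = y/(-18) = y*(-1/18) = -y/18)
2439 - p(62) = 2439 - (-1)*62/18 = 2439 - 1*(-31/9) = 2439 + 31/9 = 21982/9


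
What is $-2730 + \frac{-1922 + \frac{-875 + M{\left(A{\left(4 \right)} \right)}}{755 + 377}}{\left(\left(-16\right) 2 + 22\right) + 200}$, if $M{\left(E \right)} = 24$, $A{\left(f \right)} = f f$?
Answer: $- \frac{117868991}{43016} \approx -2740.1$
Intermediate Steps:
$A{\left(f \right)} = f^{2}$
$-2730 + \frac{-1922 + \frac{-875 + M{\left(A{\left(4 \right)} \right)}}{755 + 377}}{\left(\left(-16\right) 2 + 22\right) + 200} = -2730 + \frac{-1922 + \frac{-875 + 24}{755 + 377}}{\left(\left(-16\right) 2 + 22\right) + 200} = -2730 + \frac{-1922 - \frac{851}{1132}}{\left(-32 + 22\right) + 200} = -2730 + \frac{-1922 - \frac{851}{1132}}{-10 + 200} = -2730 + \frac{-1922 - \frac{851}{1132}}{190} = -2730 - \frac{435311}{43016} = - \frac{117868991}{43016}$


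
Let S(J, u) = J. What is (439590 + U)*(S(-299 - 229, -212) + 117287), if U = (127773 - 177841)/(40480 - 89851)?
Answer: 2534026176528122/49371 ≈ 5.1326e+10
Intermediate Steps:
U = 50068/49371 (U = -50068/(-49371) = -50068*(-1/49371) = 50068/49371 ≈ 1.0141)
(439590 + U)*(S(-299 - 229, -212) + 117287) = (439590 + 50068/49371)*((-299 - 229) + 117287) = 21703047958*(-528 + 117287)/49371 = (21703047958/49371)*116759 = 2534026176528122/49371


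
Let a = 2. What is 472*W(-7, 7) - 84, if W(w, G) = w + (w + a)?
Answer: -5748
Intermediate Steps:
W(w, G) = 2 + 2*w (W(w, G) = w + (w + 2) = w + (2 + w) = 2 + 2*w)
472*W(-7, 7) - 84 = 472*(2 + 2*(-7)) - 84 = 472*(2 - 14) - 84 = 472*(-12) - 84 = -5664 - 84 = -5748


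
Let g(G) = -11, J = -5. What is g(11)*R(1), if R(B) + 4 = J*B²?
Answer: 99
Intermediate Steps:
R(B) = -4 - 5*B²
g(11)*R(1) = -11*(-4 - 5*1²) = -11*(-4 - 5*1) = -11*(-4 - 5) = -11*(-9) = 99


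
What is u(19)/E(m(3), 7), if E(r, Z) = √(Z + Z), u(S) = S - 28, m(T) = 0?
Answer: -9*√14/14 ≈ -2.4053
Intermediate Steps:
u(S) = -28 + S
E(r, Z) = √2*√Z (E(r, Z) = √(2*Z) = √2*√Z)
u(19)/E(m(3), 7) = (-28 + 19)/((√2*√7)) = -9*√14/14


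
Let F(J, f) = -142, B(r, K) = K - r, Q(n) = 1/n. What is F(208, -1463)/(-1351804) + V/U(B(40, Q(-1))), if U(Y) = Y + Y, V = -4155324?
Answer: 1404295904035/27711982 ≈ 50675.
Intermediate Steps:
U(Y) = 2*Y
F(208, -1463)/(-1351804) + V/U(B(40, Q(-1))) = -142/(-1351804) - 4155324*1/(2*(1/(-1) - 1*40)) = -142*(-1/1351804) - 4155324*1/(2*(-1 - 40)) = 71/675902 - 4155324/(2*(-41)) = 71/675902 - 4155324/(-82) = 71/675902 - 4155324*(-1/82) = 71/675902 + 2077662/41 = 1404295904035/27711982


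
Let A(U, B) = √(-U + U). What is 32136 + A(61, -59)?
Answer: 32136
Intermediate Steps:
A(U, B) = 0 (A(U, B) = √0 = 0)
32136 + A(61, -59) = 32136 + 0 = 32136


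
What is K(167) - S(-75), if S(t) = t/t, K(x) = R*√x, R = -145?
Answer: -1 - 145*√167 ≈ -1874.8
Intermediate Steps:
K(x) = -145*√x
S(t) = 1
K(167) - S(-75) = -145*√167 - 1*1 = -145*√167 - 1 = -1 - 145*√167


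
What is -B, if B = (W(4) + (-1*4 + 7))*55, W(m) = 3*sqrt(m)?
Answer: -495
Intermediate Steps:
B = 495 (B = (3*sqrt(4) + (-1*4 + 7))*55 = (3*2 + (-4 + 7))*55 = (6 + 3)*55 = 9*55 = 495)
-B = -1*495 = -495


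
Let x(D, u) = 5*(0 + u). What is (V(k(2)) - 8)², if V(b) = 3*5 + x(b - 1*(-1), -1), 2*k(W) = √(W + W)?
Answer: 4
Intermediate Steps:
x(D, u) = 5*u
k(W) = √2*√W/2 (k(W) = √(W + W)/2 = √(2*W)/2 = (√2*√W)/2 = √2*√W/2)
V(b) = 10 (V(b) = 3*5 + 5*(-1) = 15 - 5 = 10)
(V(k(2)) - 8)² = (10 - 8)² = 2² = 4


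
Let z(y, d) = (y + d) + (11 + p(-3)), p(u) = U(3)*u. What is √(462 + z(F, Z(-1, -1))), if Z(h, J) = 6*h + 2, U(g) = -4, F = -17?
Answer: 4*√29 ≈ 21.541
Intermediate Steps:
Z(h, J) = 2 + 6*h
p(u) = -4*u
z(y, d) = 23 + d + y (z(y, d) = (y + d) + (11 - 4*(-3)) = (d + y) + (11 + 12) = (d + y) + 23 = 23 + d + y)
√(462 + z(F, Z(-1, -1))) = √(462 + (23 + (2 + 6*(-1)) - 17)) = √(462 + (23 + (2 - 6) - 17)) = √(462 + (23 - 4 - 17)) = √(462 + 2) = √464 = 4*√29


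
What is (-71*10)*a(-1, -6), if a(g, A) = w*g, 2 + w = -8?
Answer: -7100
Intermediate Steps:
w = -10 (w = -2 - 8 = -10)
a(g, A) = -10*g
(-71*10)*a(-1, -6) = (-71*10)*(-10*(-1)) = -710*10 = -7100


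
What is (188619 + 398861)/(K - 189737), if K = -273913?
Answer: -58748/46365 ≈ -1.2671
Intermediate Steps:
(188619 + 398861)/(K - 189737) = (188619 + 398861)/(-273913 - 189737) = 587480/(-463650) = 587480*(-1/463650) = -58748/46365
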